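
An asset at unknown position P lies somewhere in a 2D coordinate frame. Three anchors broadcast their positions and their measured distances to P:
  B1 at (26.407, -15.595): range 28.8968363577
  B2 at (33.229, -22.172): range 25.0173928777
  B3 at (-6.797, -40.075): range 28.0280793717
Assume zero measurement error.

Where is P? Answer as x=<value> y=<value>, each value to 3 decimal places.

eq1: (x − 26.407)² + (y + 15.595)² = 28.8968363577²
eq2: (x − 33.229)² + (y + 22.172)² = 25.0173928777²
eq3: (x + 6.797)² + (y + 40.075)² = 28.0280793717²
eq2−eq1, eq2−eq3 (x²,y² cancel):
  -13.644·x + 13.154·y = -864.387556
  -80.052·x − 35.806·y = -103.262478
det = -13.644·-35.806 − 13.154·-80.052 = 1541.541072
x = (-864.387556·-35.806 − 13.154·-103.262478) / 1541.541072 = 20.958621
y = (-13.644·-103.262478 − -864.387556·-80.052) / 1541.541072 = -43.973554

x=20.959 y=-43.974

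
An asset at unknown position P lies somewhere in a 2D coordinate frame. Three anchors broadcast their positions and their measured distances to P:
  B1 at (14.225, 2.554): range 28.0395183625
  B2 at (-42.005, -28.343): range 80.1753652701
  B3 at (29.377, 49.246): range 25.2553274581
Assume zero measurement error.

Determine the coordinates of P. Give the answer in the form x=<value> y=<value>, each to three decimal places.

x=12.414 y=30.535

eq1: (x − 14.225)² + (y − 2.554)² = 28.0395183625²
eq2: (x + 42.005)² + (y + 28.343)² = 80.1753652701²
eq3: (x − 29.377)² + (y − 49.246)² = 25.2553274581²
eq1−eq2, eq1−eq3 (x²,y² cancel):
  -112.460·x − 61.794·y = -3283.002473
  30.304·x + 93.384·y = 3227.686129
det = -112.460·93.384 − -61.794·30.304 = -8629.359264
x = (-3283.002473·93.384 − -61.794·3227.686129) / -8629.359264 = 12.414394
y = (-112.460·3227.686129 − -3283.002473·30.304) / -8629.359264 = 30.534999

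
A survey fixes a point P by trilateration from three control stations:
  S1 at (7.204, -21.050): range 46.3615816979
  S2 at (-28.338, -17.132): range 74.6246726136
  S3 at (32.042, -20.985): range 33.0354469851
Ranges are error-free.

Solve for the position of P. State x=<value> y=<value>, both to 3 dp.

eq1: (x − 7.204)² + (y + 21.050)² = 46.3615816979²
eq2: (x + 28.338)² + (y + 17.132)² = 74.6246726136²
eq3: (x − 32.042)² + (y + 20.985)² = 33.0354469851²
eq3−eq1, eq3−eq2 (x²,y² cancel):
  -49.676·x − 0.130·y = -2030.115373
  -120.760·x + 7.706·y = -4848.013326
det = -49.676·7.706 − -0.130·-120.760 = -398.502056
x = (-2030.115373·7.706 − -0.130·-4848.013326) / -398.502056 = 40.838712
y = (-49.676·-4848.013326 − -2030.115373·-120.760) / -398.502056 = 10.857717

x=40.839 y=10.858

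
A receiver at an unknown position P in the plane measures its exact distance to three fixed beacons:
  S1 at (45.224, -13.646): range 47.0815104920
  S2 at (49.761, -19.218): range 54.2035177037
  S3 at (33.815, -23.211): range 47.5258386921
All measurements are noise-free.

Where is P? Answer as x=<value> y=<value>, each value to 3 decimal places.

eq1: (x − 45.224)² + (y + 13.646)² = 47.0815104920²
eq2: (x − 49.761)² + (y + 19.218)² = 54.2035177037²
eq3: (x − 33.815)² + (y + 23.211)² = 47.5258386921²
eq1−eq3, eq1−eq2 (x²,y² cancel):
  -22.818·x − 19.130·y = -591.255459
  9.074·x − 11.144·y = -107.287548
det = -22.818·-11.144 − -19.130·9.074 = 427.869412
x = (-591.255459·-11.144 − -19.130·-107.287548) / 427.869412 = 10.602628
y = (-22.818·-107.287548 − -591.255459·9.074) / 427.869412 = 18.260570

x=10.603 y=18.261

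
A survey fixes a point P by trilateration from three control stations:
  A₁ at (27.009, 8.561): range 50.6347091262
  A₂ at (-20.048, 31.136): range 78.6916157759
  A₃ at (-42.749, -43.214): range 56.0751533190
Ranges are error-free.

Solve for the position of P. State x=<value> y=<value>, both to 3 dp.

x=13.243 y=-40.167

eq1: (x − 27.009)² + (y − 8.561)² = 50.6347091262²
eq2: (x + 20.048)² + (y − 31.136)² = 78.6916157759²
eq3: (x + 42.749)² + (y + 43.214)² = 56.0751533190²
eq2−eq1, eq2−eq3 (x²,y² cancel):
  94.114·x − 45.150·y = 3059.900627
  -45.402·x − 148.700·y = 5371.501571
det = 94.114·-148.700 − -45.150·-45.402 = -16044.652100
x = (3059.900627·-148.700 − -45.150·5371.501571) / -16044.652100 = 13.243287
y = (94.114·5371.501571 − 3059.900627·-45.402) / -16044.652100 = -40.166599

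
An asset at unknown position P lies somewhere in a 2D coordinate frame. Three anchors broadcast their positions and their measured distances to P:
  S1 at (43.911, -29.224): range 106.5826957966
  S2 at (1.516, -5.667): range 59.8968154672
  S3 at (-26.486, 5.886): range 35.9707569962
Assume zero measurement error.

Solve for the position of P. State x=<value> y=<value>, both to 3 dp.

eq1: (x − 43.911)² + (y + 29.224)² = 106.5826957966²
eq2: (x − 1.516)² + (y + 5.667)² = 59.8968154672²
eq3: (x + 26.486)² + (y − 5.886)² = 35.9707569962²
eq1−eq3, eq1−eq2 (x²,y² cancel):
  -140.794·x + 70.220·y = 8019.910779
  -84.790·x + 47.114·y = 5024.437588
det = -140.794·47.114 − 70.220·-84.790 = -679.414716
x = (8019.910779·47.114 − 70.220·5024.437588) / -679.414716 = -36.846522
y = (-140.794·5024.437588 − 8019.910779·-84.790) / -679.414716 = 40.332407

x=-36.847 y=40.332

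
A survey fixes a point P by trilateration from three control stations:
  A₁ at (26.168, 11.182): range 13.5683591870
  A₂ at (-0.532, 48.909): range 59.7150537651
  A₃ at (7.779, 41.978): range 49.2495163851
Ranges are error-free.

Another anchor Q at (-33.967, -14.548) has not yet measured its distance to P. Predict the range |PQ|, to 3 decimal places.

70.966

eq1: (x − 26.168)² + (y − 11.182)² = 13.5683591870²
eq2: (x + 0.532)² + (y − 48.909)² = 59.7150537651²
eq3: (x − 7.779)² + (y − 41.978)² = 49.2495163851²
eq2−eq1, eq2−eq3 (x²,y² cancel):
  53.400·x − 75.454·y = 1799.215318
  16.622·x − 13.862·y = 570.664802
det = 53.400·-13.862 − -75.454·16.622 = 513.965588
x = (1799.215318·-13.862 − -75.454·570.664802) / 513.965588 = 35.251814
y = (53.400·570.664802 − 1799.215318·16.622) / 513.965588 = 1.103077
|P − Q| = √((35.251814 − -33.967)² + (1.103077 − -14.548)²) = 70.966192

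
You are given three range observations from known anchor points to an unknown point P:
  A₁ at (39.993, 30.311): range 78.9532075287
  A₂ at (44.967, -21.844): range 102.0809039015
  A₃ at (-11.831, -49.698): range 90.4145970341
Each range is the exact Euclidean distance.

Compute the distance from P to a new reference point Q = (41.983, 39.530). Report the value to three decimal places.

eq1: (x − 39.993)² + (y − 30.311)² = 78.9532075287²
eq2: (x − 44.967)² + (y + 21.844)² = 102.0809039015²
eq3: (x + 11.831)² + (y + 49.698)² = 90.4145970341²
eq2−eq1, eq2−eq3 (x²,y² cancel):
  -9.948·x + 104.310·y = 4205.907307
  -113.596·x − 55.708·y = 2356.383925
det = -9.948·-55.708 − 104.310·-113.596 = 12403.381944
x = (4205.907307·-55.708 − 104.310·2356.383925) / 12403.381944 = -38.706951
y = (-9.948·2356.383925 − 4205.907307·-113.596) / 12403.381944 = 36.629763
|P − Q| = √((-38.706951 − 41.983)² + (36.629763 − 39.530)²) = 80.742055

80.742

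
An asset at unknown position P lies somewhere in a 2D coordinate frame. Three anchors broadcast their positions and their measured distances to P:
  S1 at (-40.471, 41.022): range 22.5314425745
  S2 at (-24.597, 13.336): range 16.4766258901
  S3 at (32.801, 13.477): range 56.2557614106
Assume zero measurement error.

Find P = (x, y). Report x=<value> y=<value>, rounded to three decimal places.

x=-21.141 y=29.446

eq1: (x + 40.471)² + (y − 41.022)² = 22.5314425745²
eq2: (x + 24.597)² + (y − 13.336)² = 16.4766258901²
eq3: (x − 32.801)² + (y − 13.477)² = 56.2557614106²
eq2−eq3, eq2−eq1 (x²,y² cancel):
  114.796·x + 0.282·y = -2418.557666
  -31.748·x + 55.372·y = 2301.658316
det = 114.796·55.372 − 0.282·-31.748 = 6365.437048
x = (-2418.557666·55.372 − 0.282·2301.658316) / 6365.437048 = -21.140645
y = (114.796·2301.658316 − -2418.557666·-31.748) / 6365.437048 = 29.446022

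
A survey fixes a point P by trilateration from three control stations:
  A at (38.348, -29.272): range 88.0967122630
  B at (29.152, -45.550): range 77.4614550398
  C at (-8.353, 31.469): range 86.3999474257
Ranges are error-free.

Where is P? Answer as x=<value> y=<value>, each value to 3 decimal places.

eq1: (x − 38.348)² + (y + 29.272)² = 88.0967122630²
eq2: (x − 29.152)² + (y + 45.550)² = 77.4614550398²
eq3: (x + 8.353)² + (y − 31.469)² = 86.3999474257²
eq2−eq3, eq2−eq1 (x²,y² cancel):
  -75.010·x + 154.038·y = -3329.244932
  18.392·x + 32.556·y = -2357.976211
det = -75.010·32.556 − 154.038·18.392 = -5275.092456
x = (-3329.244932·32.556 − 154.038·-2357.976211) / -5275.092456 = -48.308355
y = (-75.010·-2357.976211 − -3329.244932·18.392) / -5275.092456 = -45.137269

x=-48.308 y=-45.137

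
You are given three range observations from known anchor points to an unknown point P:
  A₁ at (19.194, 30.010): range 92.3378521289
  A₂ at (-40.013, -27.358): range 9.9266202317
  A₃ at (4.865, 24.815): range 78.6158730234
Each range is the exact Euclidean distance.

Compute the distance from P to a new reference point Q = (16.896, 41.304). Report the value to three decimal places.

98.944

eq1: (x − 19.194)² + (y − 30.010)² = 92.3378521289²
eq2: (x + 40.013)² + (y + 27.358)² = 9.9266202317²
eq3: (x − 4.865)² + (y − 24.815)² = 78.6158730234²
eq1−eq3, eq1−eq2 (x²,y² cancel):
  -28.658·x − 10.390·y = 1716.266159
  -118.414·x − 114.736·y = 9508.231744
det = -28.658·-114.736 − -10.390·-118.414 = 2057.782828
x = (1716.266159·-114.736 − -10.390·9508.231744) / 2057.782828 = -47.685783
y = (-28.658·9508.231744 − 1716.266159·-118.414) / 2057.782828 = -33.656110
|P − Q| = √((-47.685783 − 16.896)² + (-33.656110 − 41.304)²) = 98.943543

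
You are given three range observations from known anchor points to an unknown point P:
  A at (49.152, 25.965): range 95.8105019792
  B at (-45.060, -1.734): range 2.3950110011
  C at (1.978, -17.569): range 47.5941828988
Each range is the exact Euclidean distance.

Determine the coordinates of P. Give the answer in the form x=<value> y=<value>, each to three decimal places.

eq1: (x − 49.152)² + (y − 25.965)² = 95.8105019792²
eq2: (x + 45.060)² + (y + 1.734)² = 2.3950110011²
eq3: (x − 1.978)² + (y + 17.569)² = 47.5941828988²
eq1−eq3, eq1−eq2 (x²,y² cancel):
  -94.348·x − 87.068·y = 4136.927960
  -188.424·x − 55.398·y = 8117.226239
det = -94.348·-55.398 − -87.068·-188.424 = -11179.010328
x = (4136.927960·-55.398 − -87.068·8117.226239) / -11179.010328 = -42.720519
y = (-94.348·8117.226239 − 4136.927960·-188.424) / -11179.010328 = -1.221258

x=-42.721 y=-1.221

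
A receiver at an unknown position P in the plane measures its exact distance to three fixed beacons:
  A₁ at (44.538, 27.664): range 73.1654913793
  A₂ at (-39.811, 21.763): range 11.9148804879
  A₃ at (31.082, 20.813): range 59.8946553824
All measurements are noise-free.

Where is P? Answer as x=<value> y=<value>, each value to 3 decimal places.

x=-28.604 y=25.809

eq1: (x − 44.538)² + (y − 27.664)² = 73.1654913793²
eq2: (x + 39.811)² + (y − 21.763)² = 11.9148804879²
eq3: (x − 31.082)² + (y − 20.813)² = 59.8946553824²
eq1−eq3, eq1−eq2 (x²,y² cancel):
  -26.912·x − 13.702·y = 416.160738
  -168.698·x − 11.802·y = 4520.838302
det = -26.912·-11.802 − -13.702·-168.698 = -1993.884572
x = (416.160738·-11.802 − -13.702·4520.838302) / -1993.884572 = -28.603961
y = (-26.912·4520.838302 − 416.160738·-168.698) / -1993.884572 = 25.808573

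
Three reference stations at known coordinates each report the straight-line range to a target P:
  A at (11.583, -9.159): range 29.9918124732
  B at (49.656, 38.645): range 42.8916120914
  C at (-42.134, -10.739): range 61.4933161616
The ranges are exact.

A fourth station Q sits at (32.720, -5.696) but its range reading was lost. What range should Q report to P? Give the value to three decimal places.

34.501

eq1: (x − 11.583)² + (y + 9.159)² = 29.9918124732²
eq2: (x − 49.656)² + (y − 38.645)² = 42.8916120914²
eq3: (x + 42.134)² + (y + 10.739)² = 61.4933161616²
eq1−eq3, eq1−eq2 (x²,y² cancel):
  -107.434·x − 3.160·y = -1209.372210
  76.146·x + 95.608·y = 2800.919619
det = -107.434·95.608 − -3.160·76.146 = -10030.928512
x = (-1209.372210·95.608 − -3.160·2800.919619) / -10030.928512 = 10.644553
y = (-107.434·2800.919619 − -1209.372210·76.146) / -10030.928512 = 20.818127
|P − Q| = √((10.644553 − 32.720)² + (20.818127 − -5.696)²) = 34.501076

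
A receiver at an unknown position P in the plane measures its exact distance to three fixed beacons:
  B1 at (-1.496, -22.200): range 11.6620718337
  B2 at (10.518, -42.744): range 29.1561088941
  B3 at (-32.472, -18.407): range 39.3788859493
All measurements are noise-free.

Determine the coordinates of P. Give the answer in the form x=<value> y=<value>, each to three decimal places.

eq1: (x + 1.496)² + (y + 22.200)² = 11.6620718337²
eq2: (x − 10.518)² + (y + 42.744)² = 29.1561088941²
eq3: (x + 32.472)² + (y + 18.407)² = 39.3788859493²
eq1−eq3, eq1−eq2 (x²,y² cancel):
  -61.952·x + 7.586·y = -516.522322
  24.028·x − 41.088·y = 728.525078
det = -61.952·-41.088 − 7.586·24.028 = 2363.207368
x = (-516.522322·-41.088 − 7.586·728.525078) / 2363.207368 = 6.641938
y = (-61.952·728.525078 − -516.522322·24.028) / 2363.207368 = -13.846685

x=6.642 y=-13.847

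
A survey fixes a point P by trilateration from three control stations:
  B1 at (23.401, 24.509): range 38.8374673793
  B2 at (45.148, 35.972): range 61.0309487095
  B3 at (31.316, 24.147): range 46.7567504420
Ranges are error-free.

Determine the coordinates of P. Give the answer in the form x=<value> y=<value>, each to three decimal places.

x=-15.311 y=27.633

eq1: (x − 23.401)² + (y − 24.509)² = 38.8374673793²
eq2: (x − 45.148)² + (y − 35.972)² = 61.0309487095²
eq3: (x − 31.316)² + (y − 24.147)² = 46.7567504420²
eq2−eq1, eq2−eq3 (x²,y² cancel):
  -43.494·x − 22.926·y = 32.399022
  -27.664·x − 23.650·y = -229.974235
det = -43.494·-23.650 − -22.926·-27.664 = 394.408236
x = (32.399022·-23.650 − -22.926·-229.974235) / 394.408236 = -15.310599
y = (-43.494·-229.974235 − 32.399022·-27.664) / 394.408236 = 27.633261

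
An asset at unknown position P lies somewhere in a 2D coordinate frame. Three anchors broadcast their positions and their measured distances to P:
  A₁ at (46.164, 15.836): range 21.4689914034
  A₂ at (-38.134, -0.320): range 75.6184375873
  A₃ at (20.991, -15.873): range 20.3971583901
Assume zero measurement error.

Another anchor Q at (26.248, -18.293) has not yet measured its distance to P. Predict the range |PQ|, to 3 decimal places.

18.318

eq1: (x − 46.164)² + (y − 15.836)² = 21.4689914034²
eq2: (x + 38.134)² + (y + 0.320)² = 75.6184375873²
eq3: (x − 20.991)² + (y + 15.873)² = 20.3971583901²
eq1−eq2, eq1−eq3 (x²,y² cancel):
  -168.596·x − 32.312·y = -6184.819947
  -50.346·x − 63.418·y = -1644.446061
det = -168.596·-63.418 − -32.312·-50.346 = 9065.241176
x = (-6184.819947·-63.418 − -32.312·-1644.446061) / 9065.241176 = 37.405907
y = (-168.596·-1644.446061 − -6184.819947·-50.346) / 9065.241176 = -3.765362
|P − Q| = √((37.405907 − 26.248)² + (-3.765362 − -18.293)²) = 18.318055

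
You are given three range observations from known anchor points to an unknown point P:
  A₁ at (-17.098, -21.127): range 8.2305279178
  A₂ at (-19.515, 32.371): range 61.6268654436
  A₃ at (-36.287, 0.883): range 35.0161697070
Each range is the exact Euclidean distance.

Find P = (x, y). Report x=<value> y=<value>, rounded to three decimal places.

eq1: (x + 17.098)² + (y + 21.127)² = 8.2305279178²
eq2: (x + 19.515)² + (y − 32.371)² = 61.6268654436²
eq3: (x + 36.287)² + (y − 0.883)² = 35.0161697070²
eq3−eq1, eq3−eq2 (x²,y² cancel):
  38.378·x − 44.020·y = 579.556226
  33.544·x + 62.976·y = -2460.547595
det = 38.378·62.976 − -44.020·33.544 = 3893.499808
x = (579.556226·62.976 − -44.020·-2460.547595) / 3893.499808 = -18.444889
y = (38.378·-2460.547595 − 579.556226·33.544) / 3893.499808 = -29.246574

x=-18.445 y=-29.247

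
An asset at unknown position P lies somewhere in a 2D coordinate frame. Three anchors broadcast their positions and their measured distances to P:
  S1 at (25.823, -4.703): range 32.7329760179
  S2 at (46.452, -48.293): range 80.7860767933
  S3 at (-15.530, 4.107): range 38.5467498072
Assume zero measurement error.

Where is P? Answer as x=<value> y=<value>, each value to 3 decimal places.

x=15.861 y=26.477

eq1: (x − 25.823)² + (y + 4.703)² = 32.7329760179²
eq2: (x − 46.452)² + (y + 48.293)² = 80.7860767933²
eq3: (x + 15.530)² + (y − 4.107)² = 38.5467498072²
eq3−eq1, eq3−eq2 (x²,y² cancel):
  82.706·x − 17.620·y = 845.301391
  123.964·x − 104.800·y = -808.584479
det = 82.706·-104.800 − -17.620·123.964 = -6483.343120
x = (845.301391·-104.800 − -17.620·-808.584479) / -6483.343120 = 15.861392
y = (82.706·-808.584479 − 845.301391·123.964) / -6483.343120 = 26.477348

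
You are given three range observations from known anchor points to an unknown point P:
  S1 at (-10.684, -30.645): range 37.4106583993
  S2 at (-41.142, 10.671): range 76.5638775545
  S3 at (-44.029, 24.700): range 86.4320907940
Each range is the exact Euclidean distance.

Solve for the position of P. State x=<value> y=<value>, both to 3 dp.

eq1: (x + 10.684)² + (y + 30.645)² = 37.4106583993²
eq2: (x + 41.142)² + (y − 10.671)² = 76.5638775545²
eq3: (x + 44.029)² + (y − 24.700)² = 86.4320907940²
eq3−eq1, eq3−eq2 (x²,y² cancel):
  66.690·x − 110.690·y = 4575.569997
  5.774·x − 28.058·y = 866.370537
det = 66.690·-28.058 − -110.690·5.774 = -1232.063960
x = (4575.569997·-28.058 − -110.690·866.370537) / -1232.063960 = 26.364531
y = (66.690·866.370537 − 4575.569997·5.774) / -1232.063960 = -25.452339

x=26.365 y=-25.452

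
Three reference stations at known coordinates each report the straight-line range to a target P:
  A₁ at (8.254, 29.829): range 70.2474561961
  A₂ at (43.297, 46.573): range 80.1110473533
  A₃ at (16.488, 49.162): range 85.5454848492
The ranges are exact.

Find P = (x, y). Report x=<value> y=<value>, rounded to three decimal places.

eq1: (x − 8.254)² + (y − 29.829)² = 70.2474561961²
eq2: (x − 43.297)² + (y − 46.573)² = 80.1110473533²
eq3: (x − 16.488)² + (y − 49.162)² = 85.5454848492²
eq1−eq3, eq1−eq2 (x²,y² cancel):
  16.468·x + 38.666·y = -652.466245
  70.086·x + 33.488·y = 1602.701975
det = 16.468·33.488 − 38.666·70.086 = -2158.464892
x = (-652.466245·33.488 − 38.666·1602.701975) / -2158.464892 = 38.833091
y = (16.468·1602.701975 − -652.466245·70.086) / -2158.464892 = -33.413583

x=38.833 y=-33.414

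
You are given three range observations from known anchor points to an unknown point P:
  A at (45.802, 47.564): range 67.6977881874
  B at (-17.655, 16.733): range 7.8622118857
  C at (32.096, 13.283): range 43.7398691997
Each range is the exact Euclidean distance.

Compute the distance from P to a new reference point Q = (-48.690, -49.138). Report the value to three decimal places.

71.244

eq1: (x − 45.802)² + (y − 47.564)² = 67.6977881874²
eq2: (x + 17.655)² + (y − 16.733)² = 7.8622118857²
eq3: (x − 32.096)² + (y − 13.283)² = 43.7398691997²
eq2−eq1, eq2−eq3 (x²,y² cancel):
  126.914·x + 61.662·y = -752.711164
  99.502·x − 6.900·y = -1236.462791
det = 126.914·-6.900 − 61.662·99.502 = -7011.198924
x = (-752.711164·-6.900 − 61.662·-1236.462791) / -7011.198924 = -11.615200
y = (126.914·-1236.462791 − -752.711164·99.502) / -7011.198924 = 11.699593
|P − Q| = √((-11.615200 − -48.690)² + (11.699593 − -49.138)²) = 71.244323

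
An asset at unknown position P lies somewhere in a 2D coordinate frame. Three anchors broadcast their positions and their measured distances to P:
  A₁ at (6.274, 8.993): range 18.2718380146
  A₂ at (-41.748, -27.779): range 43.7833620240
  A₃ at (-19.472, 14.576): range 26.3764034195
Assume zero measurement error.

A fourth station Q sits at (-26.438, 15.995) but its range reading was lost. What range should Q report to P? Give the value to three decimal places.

eq1: (x − 6.274)² + (y − 8.993)² = 18.2718380146²
eq2: (x + 41.748)² + (y + 27.779)² = 43.7833620240²
eq3: (x + 19.472)² + (y − 14.576)² = 26.3764034195²
eq2−eq1, eq2−eq3 (x²,y² cancel):
  96.044·x + 73.544·y = -811.208494
  44.552·x + 84.710·y = -701.681652
det = 96.044·84.710 − 73.544·44.552 = 4859.354952
x = (-811.208494·84.710 − 73.544·-701.681652) / 4859.354952 = -3.521660
y = (96.044·-701.681652 − -811.208494·44.552) / 4859.354952 = -6.431173
|P − Q| = √((-3.521660 − -26.438)² + (-6.431173 − 15.995)²) = 32.063872

32.064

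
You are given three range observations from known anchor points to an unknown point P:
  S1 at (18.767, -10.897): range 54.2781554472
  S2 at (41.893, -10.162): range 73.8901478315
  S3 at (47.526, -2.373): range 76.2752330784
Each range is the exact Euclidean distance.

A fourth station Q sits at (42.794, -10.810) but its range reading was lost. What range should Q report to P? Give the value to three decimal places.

eq1: (x − 18.767)² + (y + 10.897)² = 54.2781554472²
eq2: (x − 41.893)² + (y + 10.162)² = 73.8901478315²
eq3: (x − 47.526)² + (y + 2.373)² = 76.2752330784²
eq1−eq2, eq1−eq3 (x²,y² cancel):
  46.252·x + 1.470·y = -1126.290993
  57.518·x + 17.048·y = -1078.386115
det = 46.252·17.048 − 1.470·57.518 = 703.952636
x = (-1126.290993·17.048 − 1.470·-1078.386115) / 703.952636 = -25.024100
y = (46.252·-1078.386115 − -1126.290993·57.518) / 703.952636 = 21.172576
|P − Q| = √((-25.024100 − 42.794)² + (21.172576 − -10.810)²) = 74.981197

74.981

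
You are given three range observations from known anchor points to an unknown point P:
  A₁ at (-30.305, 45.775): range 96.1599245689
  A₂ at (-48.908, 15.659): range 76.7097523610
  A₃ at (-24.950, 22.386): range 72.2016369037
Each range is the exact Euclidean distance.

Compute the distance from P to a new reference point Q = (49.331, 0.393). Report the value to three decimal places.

71.558

eq1: (x + 30.305)² + (y − 45.775)² = 96.1599245689²
eq2: (x + 48.908)² + (y − 15.659)² = 76.7097523610²
eq3: (x + 24.950)² + (y − 22.386)² = 72.2016369037²
eq2−eq3, eq2−eq1 (x²,y² cancel):
  47.916·x + 13.454·y = -842.251513
  37.206·x + 60.232·y = -2985.798081
det = 47.916·60.232 − 13.454·37.206 = 2385.506988
x = (-842.251513·60.232 − 13.454·-2985.798081) / 2385.506988 = -4.426550
y = (47.916·-2985.798081 − -842.251513·37.206) / 2385.506988 = -46.837294
|P − Q| = √((-4.426550 − 49.331)² + (-46.837294 − 0.393)²) = 71.558192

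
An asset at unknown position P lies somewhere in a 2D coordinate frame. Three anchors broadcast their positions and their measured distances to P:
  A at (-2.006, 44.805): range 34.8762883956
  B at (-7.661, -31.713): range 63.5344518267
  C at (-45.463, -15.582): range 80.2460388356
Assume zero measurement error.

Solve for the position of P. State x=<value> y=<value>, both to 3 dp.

eq1: (x + 2.006)² + (y − 44.805)² = 34.8762883956²
eq2: (x + 7.661)² + (y + 31.713)² = 63.5344518267²
eq3: (x + 45.463)² + (y + 15.582)² = 80.2460388356²
eq3−eq1, eq3−eq2 (x²,y² cancel):
  86.914·x + 120.774·y = 4924.900225
  75.604·x − 32.262·y = 1157.522377
det = 86.914·-32.262 − 120.774·75.604 = -11935.016964
x = (4924.900225·-32.262 − 120.774·1157.522377) / -11935.016964 = 25.026000
y = (86.914·1157.522377 − 4924.900225·75.604) / -11935.016964 = 22.768066

x=25.026 y=22.768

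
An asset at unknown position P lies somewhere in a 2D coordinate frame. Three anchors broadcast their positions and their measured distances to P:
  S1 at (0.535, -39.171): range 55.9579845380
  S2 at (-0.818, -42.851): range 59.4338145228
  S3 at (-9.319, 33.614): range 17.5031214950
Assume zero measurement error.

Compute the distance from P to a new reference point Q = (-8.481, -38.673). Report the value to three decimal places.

eq1: (x − 0.535)² + (y + 39.171)² = 55.9579845380²
eq2: (x + 0.818)² + (y + 42.851)² = 59.4338145228²
eq3: (x + 9.319)² + (y − 33.614)² = 17.5031214950²
eq2−eq1, eq2−eq3 (x²,y² cancel):
  2.706·x + 7.360·y = 98.858416
  -17.002·x + 152.930·y = 2605.886479
det = 2.706·152.930 − 7.360·-17.002 = 538.963300
x = (98.858416·152.930 − 7.360·2605.886479) / 538.963300 = -7.534663
y = (2.706·2605.886479 − 98.858416·-17.002) / 538.963300 = 16.202067
|P − Q| = √((-7.534663 − -8.481)² + (16.202067 − -38.673)²) = 54.883227

54.883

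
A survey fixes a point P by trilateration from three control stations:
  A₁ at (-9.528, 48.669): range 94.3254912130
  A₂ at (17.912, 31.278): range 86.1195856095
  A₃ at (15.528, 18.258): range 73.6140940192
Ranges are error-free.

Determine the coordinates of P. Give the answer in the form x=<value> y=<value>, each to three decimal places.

eq1: (x + 9.528)² + (y − 48.669)² = 94.3254912130²
eq2: (x − 17.912)² + (y − 31.278)² = 86.1195856095²
eq3: (x − 15.528)² + (y − 18.258)² = 73.6140940192²
eq3−eq2, eq3−eq1 (x²,y² cancel):
  4.768·x + 26.040·y = -1272.868507
  -50.112·x + 60.822·y = -1593.282457
det = 4.768·60.822 − 26.040·-50.112 = 1594.915776
x = (-1272.868507·60.822 − 26.040·-1593.282457) / 1594.915776 = -22.527417
y = (4.768·-1593.282457 − -1272.868507·-50.112) / 1594.915776 = -44.756443

x=-22.527 y=-44.756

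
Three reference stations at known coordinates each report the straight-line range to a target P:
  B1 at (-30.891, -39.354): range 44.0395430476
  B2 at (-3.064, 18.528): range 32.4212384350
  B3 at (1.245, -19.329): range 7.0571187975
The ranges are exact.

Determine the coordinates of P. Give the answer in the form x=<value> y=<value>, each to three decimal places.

eq1: (x + 30.891)² + (y + 39.354)² = 44.0395430476²
eq2: (x + 3.064)² + (y − 18.528)² = 32.4212384350²
eq3: (x − 1.245)² + (y + 19.329)² = 7.0571187975²
eq2−eq1, eq2−eq3 (x²,y² cancel):
  -55.654·x − 115.764·y = 1261.971667
  8.618·x − 75.714·y = 1023.819162
det = -55.654·-75.714 − -115.764·8.618 = 5211.441108
x = (1261.971667·-75.714 − -115.764·1023.819162) / 5211.441108 = 4.408086
y = (-55.654·1023.819162 − 1261.971667·8.618) / 5211.441108 = -13.020449

x=4.408 y=-13.020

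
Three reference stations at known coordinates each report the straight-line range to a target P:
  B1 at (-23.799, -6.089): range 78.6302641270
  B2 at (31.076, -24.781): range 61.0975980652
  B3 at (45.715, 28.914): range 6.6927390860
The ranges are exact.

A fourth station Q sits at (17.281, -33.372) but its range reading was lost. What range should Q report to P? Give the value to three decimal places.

73.211

eq1: (x + 23.799)² + (y + 6.089)² = 78.6302641270²
eq2: (x − 31.076)² + (y + 24.781)² = 61.0975980652²
eq3: (x − 45.715)² + (y − 28.914)² = 6.6927390860²
eq1−eq3, eq1−eq2 (x²,y² cancel):
  139.028·x + 70.006·y = 8460.337979
  109.750·x − 37.384·y = 3426.149362
det = 139.028·-37.384 − 70.006·109.750 = -12880.581252
x = (8460.337979·-37.384 − 70.006·3426.149362) / -12880.581252 = 43.176024
y = (139.028·3426.149362 − 8460.337979·109.750) / -12880.581252 = 35.106444
|P − Q| = √((43.176024 − 17.281)² + (35.106444 − -33.372)²) = 73.210993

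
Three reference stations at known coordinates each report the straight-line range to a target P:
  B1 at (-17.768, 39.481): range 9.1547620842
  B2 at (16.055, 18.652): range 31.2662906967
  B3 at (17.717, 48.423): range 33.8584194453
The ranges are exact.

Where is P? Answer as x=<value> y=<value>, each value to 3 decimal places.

eq1: (x + 17.768)² + (y − 39.481)² = 9.1547620842²
eq2: (x − 16.055)² + (y − 18.652)² = 31.2662906967²
eq3: (x − 17.717)² + (y − 48.423)² = 33.8584194453²
eq2−eq3, eq2−eq1 (x²,y² cancel):
  3.324·x + 59.542·y = 1884.207256
  -67.646·x + 41.658·y = 2162.562321
det = 3.324·41.658 − 59.542·-67.646 = 4166.249324
x = (1884.207256·41.658 − 59.542·2162.562321) / 4166.249324 = -12.066244
y = (3.324·2162.562321 − 1884.207256·-67.646) / 4166.249324 = 32.318623

x=-12.066 y=32.319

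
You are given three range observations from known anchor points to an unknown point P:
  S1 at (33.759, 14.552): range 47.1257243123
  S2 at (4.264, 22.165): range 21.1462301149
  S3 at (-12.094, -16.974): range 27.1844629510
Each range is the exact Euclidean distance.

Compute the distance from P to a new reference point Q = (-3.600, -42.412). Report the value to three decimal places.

53.464

eq1: (x − 33.759)² + (y − 14.552)² = 47.1257243123²
eq2: (x − 4.264)² + (y − 22.165)² = 21.1462301149²
eq3: (x + 12.094)² + (y + 16.974)² = 27.1844629510²
eq3−eq1, eq3−eq2 (x²,y² cancel):
  91.706·x + 63.052·y = -564.789593
  32.716·x + 78.278·y = 366.919387
det = 91.706·78.278 − 63.052·32.716 = 5115.753036
x = (-564.789593·78.278 − 63.052·366.919387) / 5115.753036 = -13.164357
y = (91.706·366.919387 − -564.789593·32.716) / 5115.753036 = 10.189383
|P − Q| = √((-13.164357 − -3.600)² + (10.189383 − -42.412)²) = 53.463842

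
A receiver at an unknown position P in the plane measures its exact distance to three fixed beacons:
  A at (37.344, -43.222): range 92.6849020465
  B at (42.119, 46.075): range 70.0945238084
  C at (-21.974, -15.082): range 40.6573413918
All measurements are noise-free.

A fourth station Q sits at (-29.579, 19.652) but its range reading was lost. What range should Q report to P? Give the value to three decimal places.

7.480

eq1: (x − 37.344)² + (y + 43.222)² = 92.6849020465²
eq2: (x − 42.119)² + (y − 46.075)² = 70.0945238084²
eq3: (x + 21.974)² + (y + 15.082)² = 40.6573413918²
eq2−eq1, eq2−eq3 (x²,y² cancel):
  -9.550·x − 178.594·y = -4311.448965
  -128.186·x − 122.314·y = 73.630473
det = -9.550·-122.314 − -178.594·-128.186 = -21725.151784
x = (-4311.448965·-122.314 − -178.594·73.630473) / -21725.151784 = -24.879022
y = (-9.550·73.630473 − -4311.448965·-128.186) / -21725.151784 = 25.471425
|P − Q| = √((-24.879022 − -29.579)² + (25.471425 − 19.652)²) = 7.480341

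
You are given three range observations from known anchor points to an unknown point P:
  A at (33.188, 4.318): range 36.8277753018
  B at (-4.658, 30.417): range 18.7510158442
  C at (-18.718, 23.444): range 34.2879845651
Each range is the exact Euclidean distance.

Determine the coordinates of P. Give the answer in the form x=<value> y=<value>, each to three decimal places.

x=13.421 y=35.391

eq1: (x − 33.188)² + (y − 4.318)² = 36.8277753018²
eq2: (x + 4.658)² + (y − 30.417)² = 18.7510158442²
eq3: (x + 18.718)² + (y − 23.444)² = 34.2879845651²
eq1−eq2, eq1−eq3 (x²,y² cancel):
  -75.692·x + 52.198·y = 831.486823
  -103.812·x + 38.252·y = -39.484660
det = -75.692·38.252 − 52.198·-103.812 = 2523.408392
x = (831.486823·38.252 − 52.198·-39.484660) / 2523.408392 = 13.421155
y = (-75.692·-39.484660 − 831.486823·-103.812) / 2523.408392 = 35.391411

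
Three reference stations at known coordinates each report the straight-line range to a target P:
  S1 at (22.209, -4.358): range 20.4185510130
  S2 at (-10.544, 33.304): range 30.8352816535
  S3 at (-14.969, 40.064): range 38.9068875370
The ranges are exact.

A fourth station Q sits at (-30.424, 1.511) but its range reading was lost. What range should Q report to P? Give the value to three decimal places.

eq1: (x − 22.209)² + (y + 4.358)² = 20.4185510130²
eq2: (x + 10.544)² + (y − 33.304)² = 30.8352816535²
eq3: (x + 14.969)² + (y − 40.064)² = 38.9068875370²
eq3−eq2, eq3−eq1 (x²,y² cancel):
  8.850·x − 13.520·y = -45.931402
  74.356·x − 88.844·y = -220.134540
det = 8.850·-88.844 − -13.520·74.356 = 219.023720
x = (-45.931402·-88.844 − -13.520·-220.134540) / 219.023720 = 5.042881
y = (8.850·-220.134540 − -45.931402·74.356) / 219.023720 = 6.698291
|P − Q| = √((5.042881 − -30.424)² + (6.698291 − 1.511)²) = 35.844213

35.844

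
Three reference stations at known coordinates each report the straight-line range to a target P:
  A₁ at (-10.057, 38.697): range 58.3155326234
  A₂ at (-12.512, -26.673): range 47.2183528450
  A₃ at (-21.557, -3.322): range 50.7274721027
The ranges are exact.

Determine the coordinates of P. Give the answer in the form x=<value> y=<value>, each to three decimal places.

x=29.158 y=-4.465

eq1: (x + 10.057)² + (y − 38.697)² = 58.3155326234²
eq2: (x + 12.512)² + (y + 26.673)² = 47.2183528450²
eq3: (x + 21.557)² + (y + 3.322)² = 50.7274721027²
eq1−eq3, eq1−eq2 (x²,y² cancel):
  -23.000·x − 84.038·y = -295.436206
  -4.910·x − 130.740·y = 440.526515
det = -23.000·-130.740 − -84.038·-4.910 = 2594.393420
x = (-295.436206·-130.740 − -84.038·440.526515) / 2594.393420 = 29.157604
y = (-23.000·440.526515 − -295.436206·-4.910) / 2594.393420 = -4.464512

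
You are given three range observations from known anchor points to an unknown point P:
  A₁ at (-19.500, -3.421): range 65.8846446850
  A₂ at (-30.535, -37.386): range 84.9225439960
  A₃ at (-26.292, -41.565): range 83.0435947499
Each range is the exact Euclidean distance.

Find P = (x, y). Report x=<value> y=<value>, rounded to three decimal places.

eq1: (x + 19.500)² + (y + 3.421)² = 65.8846446850²
eq2: (x + 30.535)² + (y + 37.386)² = 84.9225439960²
eq3: (x + 26.292)² + (y + 41.565)² = 83.0435947499²
eq3−eq2, eq3−eq1 (x²,y² cancel):
  -8.486·x + 8.358·y = -404.419118
  13.584·x + 76.288·y = 528.486976
det = -8.486·76.288 − 8.358·13.584 = -760.915040
x = (-404.419118·76.288 − 8.358·528.486976) / -760.915040 = 46.351324
y = (-8.486·528.486976 − -404.419118·13.584) / -760.915040 = -1.325889

x=46.351 y=-1.326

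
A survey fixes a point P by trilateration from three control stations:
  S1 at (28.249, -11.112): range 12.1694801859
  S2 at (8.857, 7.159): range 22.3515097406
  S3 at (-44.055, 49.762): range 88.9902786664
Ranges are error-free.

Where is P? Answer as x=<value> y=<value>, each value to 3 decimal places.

x=30.309 y=0.882

eq1: (x − 28.249)² + (y + 11.112)² = 12.1694801859²
eq2: (x − 8.857)² + (y − 7.159)² = 22.3515097406²
eq3: (x + 44.055)² + (y − 49.762)² = 88.9902786664²
eq1−eq2, eq1−eq3 (x²,y² cancel):
  -38.784·x + 36.542·y = -1143.278555
  -144.608·x + 121.748·y = -4275.556325
det = -38.784·121.748 − 36.542·-144.608 = 562.391104
x = (-1143.278555·121.748 − 36.542·-4275.556325) / 562.391104 = 30.308982
y = (-38.784·-4275.556325 − -1143.278555·-144.608) / 562.391104 = 0.881862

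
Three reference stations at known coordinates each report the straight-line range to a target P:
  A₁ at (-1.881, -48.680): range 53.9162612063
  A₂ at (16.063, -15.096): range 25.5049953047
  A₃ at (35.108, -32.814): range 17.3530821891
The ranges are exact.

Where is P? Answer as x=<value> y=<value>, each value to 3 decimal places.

x=41.518 y=-16.688

eq1: (x + 1.881)² + (y + 48.680)² = 53.9162612063²
eq2: (x − 16.063)² + (y + 15.096)² = 25.5049953047²
eq3: (x − 35.108)² + (y + 32.814)² = 17.3530821891²
eq1−eq2, eq1−eq3 (x²,y² cancel):
  35.888·x + 67.168·y = 369.087061
  73.978·x + 31.732·y = 2541.883460
det = 35.888·31.732 − 67.168·73.978 = -3830.156288
x = (369.087061·31.732 − 67.168·2541.883460) / -3830.156288 = 41.518243
y = (35.888·2541.883460 − 369.087061·73.978) / -3830.156288 = -16.688298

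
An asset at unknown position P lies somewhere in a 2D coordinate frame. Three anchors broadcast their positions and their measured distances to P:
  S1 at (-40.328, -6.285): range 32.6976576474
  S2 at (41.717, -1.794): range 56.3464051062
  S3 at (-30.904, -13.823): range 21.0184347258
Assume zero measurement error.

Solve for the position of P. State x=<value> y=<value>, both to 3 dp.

x=-11.202 y=-21.145

eq1: (x + 40.328)² + (y + 6.285)² = 32.6976576474²
eq2: (x − 41.717)² + (y + 1.794)² = 56.3464051062²
eq3: (x + 30.904)² + (y + 13.823)² = 21.0184347258²
eq3−eq2, eq3−eq1 (x²,y² cancel):
  145.242·x + 24.058·y = -2135.748790
  -18.848·x + 15.076·y = -107.645953
det = 145.242·15.076 − 24.058·-18.848 = 2643.113576
x = (-2135.748790·15.076 − 24.058·-107.645953) / 2643.113576 = -11.202244
y = (145.242·-107.645953 − -2135.748790·-18.848) / 2643.113576 = -21.145254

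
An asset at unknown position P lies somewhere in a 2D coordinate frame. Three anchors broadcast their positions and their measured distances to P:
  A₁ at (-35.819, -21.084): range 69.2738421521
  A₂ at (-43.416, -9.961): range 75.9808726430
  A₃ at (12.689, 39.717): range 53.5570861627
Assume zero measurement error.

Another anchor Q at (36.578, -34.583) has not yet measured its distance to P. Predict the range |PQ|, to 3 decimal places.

24.893

eq1: (x + 35.819)² + (y + 21.084)² = 69.2738421521²
eq2: (x + 43.416)² + (y + 9.961)² = 75.9808726430²
eq3: (x − 12.689)² + (y − 39.717)² = 53.5570861627²
eq3−eq1, eq3−eq2 (x²,y² cancel):
  -97.016·x − 121.602·y = -1941.418721
  -112.210·x − 99.356·y = -2659.011762
det = -97.016·-99.356 − -121.602·-112.210 = -4005.838724
x = (-1941.418721·-99.356 − -121.602·-2659.011762) / -4005.838724 = 32.564853
y = (-97.016·-2659.011762 − -1941.418721·-112.210) / -4005.838724 = -10.015403
|P − Q| = √((32.564853 − 36.578)² + (-10.015403 − -34.583)²) = 24.893215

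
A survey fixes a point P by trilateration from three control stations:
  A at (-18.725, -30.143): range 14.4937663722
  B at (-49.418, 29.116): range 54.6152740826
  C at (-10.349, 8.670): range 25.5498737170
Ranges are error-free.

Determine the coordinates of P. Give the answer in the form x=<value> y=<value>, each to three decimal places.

x=-18.147 y=-15.661

eq1: (x + 18.725)² + (y + 30.143)² = 14.4937663722²
eq2: (x + 49.418)² + (y − 29.116)² = 54.6152740826²
eq3: (x + 10.349)² + (y − 8.670)² = 25.5498737170²
eq2−eq3, eq2−eq1 (x²,y² cancel):
  78.138·x − 40.892·y = -777.577363
  61.386·x − 118.518·y = 742.104793
det = 78.138·-118.518 − -40.892·61.386 = -6750.563172
x = (-777.577363·-118.518 − -40.892·742.104793) / -6750.563172 = -18.147088
y = (78.138·742.104793 − -777.577363·61.386) / -6750.563172 = -15.660760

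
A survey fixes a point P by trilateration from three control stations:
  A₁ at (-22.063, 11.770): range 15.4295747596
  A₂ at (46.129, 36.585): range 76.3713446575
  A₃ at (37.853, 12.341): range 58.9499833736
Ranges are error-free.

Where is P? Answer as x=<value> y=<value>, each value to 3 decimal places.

eq1: (x + 22.063)² + (y − 11.770)² = 15.4295747596²
eq2: (x − 46.129)² + (y − 36.585)² = 76.3713446575²
eq3: (x − 37.853)² + (y − 12.341)² = 58.9499833736²
eq1−eq2, eq1−eq3 (x²,y² cancel):
  136.384·x + 49.630·y = -2753.472511
  119.832·x + 1.142·y = -2277.187741
det = 136.384·1.142 − 49.630·119.832 = -5791.511632
x = (-2753.472511·1.142 − 49.630·-2277.187741) / -5791.511632 = -18.971275
y = (136.384·-2277.187741 − -2753.472511·119.832) / -5791.511632 = -3.346647

x=-18.971 y=-3.347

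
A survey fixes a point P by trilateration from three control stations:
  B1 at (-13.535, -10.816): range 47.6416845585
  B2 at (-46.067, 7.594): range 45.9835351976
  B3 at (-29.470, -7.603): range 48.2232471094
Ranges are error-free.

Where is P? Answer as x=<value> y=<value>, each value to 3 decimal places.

eq1: (x + 13.535)² + (y + 10.816)² = 47.6416845585²
eq2: (x + 46.067)² + (y − 7.594)² = 45.9835351976²
eq3: (x + 29.470)² + (y + 7.603)² = 48.2232471094²
eq2−eq1, eq2−eq3 (x²,y² cancel):
  65.064·x − 36.820·y = -2034.899842
  33.194·x − 30.394·y = -1464.546869
det = 65.064·-30.394 − -36.820·33.194 = -755.352136
x = (-2034.899842·-30.394 − -36.820·-1464.546869) / -755.352136 = -10.490644
y = (65.064·-1464.546869 − -2034.899842·33.194) / -755.352136 = 36.728316

x=-10.491 y=36.728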